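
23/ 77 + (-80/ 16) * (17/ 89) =-4498/ 6853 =-0.66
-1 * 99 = -99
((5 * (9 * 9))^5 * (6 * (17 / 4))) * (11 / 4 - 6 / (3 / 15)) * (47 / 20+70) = -17529531812515670625 / 32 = -547797869141114707.03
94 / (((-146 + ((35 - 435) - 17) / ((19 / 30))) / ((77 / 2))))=-4.50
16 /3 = 5.33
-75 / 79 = -0.95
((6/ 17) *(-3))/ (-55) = 18/ 935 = 0.02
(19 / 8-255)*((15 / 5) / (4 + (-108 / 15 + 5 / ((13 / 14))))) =-346.91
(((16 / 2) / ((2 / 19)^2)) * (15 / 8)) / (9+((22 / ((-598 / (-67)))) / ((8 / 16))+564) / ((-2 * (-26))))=1107795 / 16318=67.89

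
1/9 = 0.11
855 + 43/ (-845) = 722432/ 845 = 854.95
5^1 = 5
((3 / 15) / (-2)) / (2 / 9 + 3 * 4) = -9 / 1100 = -0.01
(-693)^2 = 480249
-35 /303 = -0.12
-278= -278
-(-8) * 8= 64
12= 12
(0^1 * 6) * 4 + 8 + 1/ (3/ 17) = 41/ 3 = 13.67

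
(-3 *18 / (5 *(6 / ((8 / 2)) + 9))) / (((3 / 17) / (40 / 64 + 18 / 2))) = -561 / 10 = -56.10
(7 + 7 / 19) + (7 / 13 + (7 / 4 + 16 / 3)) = 44431 / 2964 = 14.99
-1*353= -353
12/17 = 0.71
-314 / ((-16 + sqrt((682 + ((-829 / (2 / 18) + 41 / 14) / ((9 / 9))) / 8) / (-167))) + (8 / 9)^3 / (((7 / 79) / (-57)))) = 519158808 * sqrt(32765901) / 1691853523966301 + 1135625290458624 / 1691853523966301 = 0.67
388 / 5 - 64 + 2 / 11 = 758 / 55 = 13.78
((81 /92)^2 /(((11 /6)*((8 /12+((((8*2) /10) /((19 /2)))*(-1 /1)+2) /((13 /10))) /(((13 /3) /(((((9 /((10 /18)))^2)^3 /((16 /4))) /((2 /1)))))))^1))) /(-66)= -50171875 /8475541388368164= -0.00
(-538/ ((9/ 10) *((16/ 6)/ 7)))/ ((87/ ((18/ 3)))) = -9415/ 87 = -108.22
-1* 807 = -807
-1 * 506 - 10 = -516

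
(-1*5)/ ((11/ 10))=-50/ 11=-4.55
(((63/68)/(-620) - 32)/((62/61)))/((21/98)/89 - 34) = 4661181959/5033102960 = 0.93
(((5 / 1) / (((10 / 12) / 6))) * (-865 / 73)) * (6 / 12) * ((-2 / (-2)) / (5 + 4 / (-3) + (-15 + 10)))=23355 / 146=159.97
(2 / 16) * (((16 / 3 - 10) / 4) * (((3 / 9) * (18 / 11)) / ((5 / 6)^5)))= -6804 / 34375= -0.20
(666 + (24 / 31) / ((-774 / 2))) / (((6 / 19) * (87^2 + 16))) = 25301597 / 90997245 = 0.28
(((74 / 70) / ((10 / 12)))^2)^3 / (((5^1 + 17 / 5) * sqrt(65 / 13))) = 19951088556384 * sqrt(5) / 201060302734375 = 0.22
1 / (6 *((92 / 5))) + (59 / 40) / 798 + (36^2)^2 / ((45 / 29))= 264889629293 / 244720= 1082419.21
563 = 563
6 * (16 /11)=96 /11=8.73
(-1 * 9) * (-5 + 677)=-6048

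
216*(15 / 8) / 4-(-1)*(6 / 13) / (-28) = 36849 / 364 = 101.23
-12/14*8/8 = -6/7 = -0.86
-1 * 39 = -39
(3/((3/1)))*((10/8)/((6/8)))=5/3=1.67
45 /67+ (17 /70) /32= 0.68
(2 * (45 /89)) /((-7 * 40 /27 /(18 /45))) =-243 /6230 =-0.04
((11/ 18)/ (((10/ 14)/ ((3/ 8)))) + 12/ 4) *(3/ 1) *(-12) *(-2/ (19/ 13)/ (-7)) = -31083/ 1330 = -23.37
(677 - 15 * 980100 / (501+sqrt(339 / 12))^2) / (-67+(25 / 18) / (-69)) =-774052354771616754 / 83888026126554559 - 146366252208000 * sqrt(113) / 83888026126554559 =-9.25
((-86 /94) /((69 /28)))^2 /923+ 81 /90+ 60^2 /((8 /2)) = 87452505665203 /97072362270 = 900.90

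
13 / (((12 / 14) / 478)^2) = 36386077 / 9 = 4042897.44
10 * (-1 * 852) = -8520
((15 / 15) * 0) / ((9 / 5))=0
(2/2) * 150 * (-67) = -10050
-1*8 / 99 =-0.08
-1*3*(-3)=9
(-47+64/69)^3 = -32127104339/328509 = -97796.73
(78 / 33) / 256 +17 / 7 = 24027 / 9856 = 2.44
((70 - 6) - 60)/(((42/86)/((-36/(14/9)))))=-9288/49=-189.55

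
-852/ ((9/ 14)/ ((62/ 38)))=-2162.39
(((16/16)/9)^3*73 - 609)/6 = -221944/2187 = -101.48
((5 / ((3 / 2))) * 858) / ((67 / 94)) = 4012.54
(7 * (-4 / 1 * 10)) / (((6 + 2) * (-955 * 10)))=7 / 1910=0.00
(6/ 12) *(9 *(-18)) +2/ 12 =-485/ 6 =-80.83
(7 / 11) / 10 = 0.06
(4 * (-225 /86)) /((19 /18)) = -8100 /817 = -9.91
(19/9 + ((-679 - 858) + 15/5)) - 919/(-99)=-50246/33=-1522.61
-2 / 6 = -1 / 3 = -0.33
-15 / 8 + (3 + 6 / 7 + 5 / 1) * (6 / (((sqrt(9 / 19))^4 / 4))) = 1429613 / 1512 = 945.51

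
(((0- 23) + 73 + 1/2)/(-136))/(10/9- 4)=909/7072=0.13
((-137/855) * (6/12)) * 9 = -137/190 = -0.72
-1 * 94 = -94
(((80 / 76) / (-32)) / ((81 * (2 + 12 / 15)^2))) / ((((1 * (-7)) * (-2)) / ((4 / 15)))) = -25 / 25338096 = -0.00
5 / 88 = 0.06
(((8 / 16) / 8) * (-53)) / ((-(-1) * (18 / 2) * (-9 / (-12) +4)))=-53 / 684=-0.08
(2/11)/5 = 2/55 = 0.04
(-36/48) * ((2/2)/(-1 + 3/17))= 51/56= 0.91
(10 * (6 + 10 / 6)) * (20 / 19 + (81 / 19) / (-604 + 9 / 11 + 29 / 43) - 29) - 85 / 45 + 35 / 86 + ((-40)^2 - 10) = -1162282707659 / 2095502058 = -554.66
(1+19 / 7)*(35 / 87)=130 / 87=1.49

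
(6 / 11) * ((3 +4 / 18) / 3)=58 / 99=0.59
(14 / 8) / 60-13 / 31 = -2903 / 7440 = -0.39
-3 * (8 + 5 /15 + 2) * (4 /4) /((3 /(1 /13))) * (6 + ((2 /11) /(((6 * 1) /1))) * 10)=-496 /99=-5.01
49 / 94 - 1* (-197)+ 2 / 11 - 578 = -393227 / 1034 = -380.30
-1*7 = -7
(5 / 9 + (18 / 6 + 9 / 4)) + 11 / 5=1441 / 180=8.01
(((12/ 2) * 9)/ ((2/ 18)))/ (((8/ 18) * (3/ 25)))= 18225/ 2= 9112.50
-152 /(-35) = 152 /35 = 4.34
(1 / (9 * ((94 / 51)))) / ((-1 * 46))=-17 / 12972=-0.00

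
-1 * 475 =-475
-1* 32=-32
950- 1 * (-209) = 1159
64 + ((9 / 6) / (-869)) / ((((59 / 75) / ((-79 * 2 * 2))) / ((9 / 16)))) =334313 / 5192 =64.39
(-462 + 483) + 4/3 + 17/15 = 352/15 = 23.47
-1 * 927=-927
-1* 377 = -377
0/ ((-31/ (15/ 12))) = 0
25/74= 0.34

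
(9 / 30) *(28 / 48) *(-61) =-10.68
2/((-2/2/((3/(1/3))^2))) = -162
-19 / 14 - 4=-75 / 14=-5.36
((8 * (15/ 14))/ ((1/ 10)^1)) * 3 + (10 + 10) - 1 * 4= 1912/ 7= 273.14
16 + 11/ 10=171/ 10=17.10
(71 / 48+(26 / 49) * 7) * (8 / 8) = 1745 / 336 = 5.19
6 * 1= 6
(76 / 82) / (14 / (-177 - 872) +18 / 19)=378689 / 381628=0.99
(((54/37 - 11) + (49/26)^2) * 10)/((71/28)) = -10485370/443963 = -23.62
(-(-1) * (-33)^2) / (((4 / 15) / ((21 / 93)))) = 114345 / 124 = 922.14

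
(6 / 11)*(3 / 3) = 6 / 11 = 0.55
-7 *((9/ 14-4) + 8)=-65/ 2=-32.50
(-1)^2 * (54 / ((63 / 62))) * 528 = 196416 / 7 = 28059.43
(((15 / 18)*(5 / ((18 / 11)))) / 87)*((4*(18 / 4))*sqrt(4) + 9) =1375 / 1044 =1.32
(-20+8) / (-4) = 3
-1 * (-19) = 19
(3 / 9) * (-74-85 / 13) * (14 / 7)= -698 / 13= -53.69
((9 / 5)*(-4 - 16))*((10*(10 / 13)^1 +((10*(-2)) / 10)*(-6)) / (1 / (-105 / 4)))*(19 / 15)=306432 / 13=23571.69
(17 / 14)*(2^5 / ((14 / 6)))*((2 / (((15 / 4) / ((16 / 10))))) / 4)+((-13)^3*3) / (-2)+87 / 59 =477091211 / 144550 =3300.53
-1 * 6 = -6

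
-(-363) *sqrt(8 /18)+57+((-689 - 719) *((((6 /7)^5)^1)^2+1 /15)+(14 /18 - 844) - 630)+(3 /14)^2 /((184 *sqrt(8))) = -1569.48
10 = 10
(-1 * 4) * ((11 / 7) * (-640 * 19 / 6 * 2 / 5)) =107008 / 21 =5095.62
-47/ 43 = -1.09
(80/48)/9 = 5/27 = 0.19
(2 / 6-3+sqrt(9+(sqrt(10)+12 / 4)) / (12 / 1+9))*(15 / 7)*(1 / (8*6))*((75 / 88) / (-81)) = 0.00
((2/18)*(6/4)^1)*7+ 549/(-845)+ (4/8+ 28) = 29.02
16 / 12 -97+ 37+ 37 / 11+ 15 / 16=-28705 / 528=-54.37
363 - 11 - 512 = -160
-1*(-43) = 43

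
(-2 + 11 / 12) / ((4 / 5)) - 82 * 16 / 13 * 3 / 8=-24461 / 624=-39.20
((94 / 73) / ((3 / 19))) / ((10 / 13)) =11609 / 1095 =10.60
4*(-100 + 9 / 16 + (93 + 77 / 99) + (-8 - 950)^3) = -126607380143 / 36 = -3516871670.64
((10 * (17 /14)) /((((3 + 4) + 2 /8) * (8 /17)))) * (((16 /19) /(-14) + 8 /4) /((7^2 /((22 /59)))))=4100910 /78054109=0.05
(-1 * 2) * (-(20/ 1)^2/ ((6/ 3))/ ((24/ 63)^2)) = 11025/ 4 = 2756.25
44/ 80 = 11/ 20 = 0.55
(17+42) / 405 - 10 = -3991 / 405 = -9.85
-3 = -3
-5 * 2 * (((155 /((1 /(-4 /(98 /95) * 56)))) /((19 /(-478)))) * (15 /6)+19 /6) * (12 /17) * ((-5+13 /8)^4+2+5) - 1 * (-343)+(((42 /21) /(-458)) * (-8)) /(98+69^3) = -18736970258257497907763 /9169786221568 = -2043337740.44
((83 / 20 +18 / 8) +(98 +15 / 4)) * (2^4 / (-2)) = -4326 / 5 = -865.20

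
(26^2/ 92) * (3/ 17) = 507/ 391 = 1.30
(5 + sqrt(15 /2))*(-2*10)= -100-10*sqrt(30)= -154.77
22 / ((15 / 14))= 308 / 15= 20.53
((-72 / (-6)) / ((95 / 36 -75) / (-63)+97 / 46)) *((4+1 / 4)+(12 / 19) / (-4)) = 48669012 / 3228347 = 15.08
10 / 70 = 1 / 7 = 0.14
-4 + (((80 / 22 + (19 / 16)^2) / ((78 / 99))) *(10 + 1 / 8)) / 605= -125406887 / 32215040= -3.89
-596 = -596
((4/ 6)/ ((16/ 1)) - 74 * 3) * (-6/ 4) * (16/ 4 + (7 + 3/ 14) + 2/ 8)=244281/ 64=3816.89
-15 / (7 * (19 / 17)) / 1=-255 / 133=-1.92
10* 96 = 960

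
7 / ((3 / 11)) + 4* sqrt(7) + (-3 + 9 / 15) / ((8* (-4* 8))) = 4* sqrt(7) + 24649 / 960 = 36.26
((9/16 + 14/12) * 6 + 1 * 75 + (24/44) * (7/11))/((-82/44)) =-82979/1804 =-46.00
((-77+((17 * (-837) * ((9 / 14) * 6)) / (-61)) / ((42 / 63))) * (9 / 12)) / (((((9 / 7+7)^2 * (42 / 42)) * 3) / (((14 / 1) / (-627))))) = -53252759 / 514651632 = -0.10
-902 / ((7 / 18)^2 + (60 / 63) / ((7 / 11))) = -14320152 / 26161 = -547.39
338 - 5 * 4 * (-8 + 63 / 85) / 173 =996526 / 2941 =338.84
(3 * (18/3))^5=1889568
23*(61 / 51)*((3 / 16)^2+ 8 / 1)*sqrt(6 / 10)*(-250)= -4244075*sqrt(15) / 384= -42805.29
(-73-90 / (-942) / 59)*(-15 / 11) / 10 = 1014276 / 101893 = 9.95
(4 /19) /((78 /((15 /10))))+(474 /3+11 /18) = 705203 /4446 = 158.62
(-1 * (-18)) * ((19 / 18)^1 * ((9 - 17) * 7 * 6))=-6384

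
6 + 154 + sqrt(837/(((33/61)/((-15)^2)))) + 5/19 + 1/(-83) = 252716/1577 + 45* sqrt(20801)/11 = 750.26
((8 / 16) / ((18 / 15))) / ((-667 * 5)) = -1 / 8004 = -0.00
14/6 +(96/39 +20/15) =239/39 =6.13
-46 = -46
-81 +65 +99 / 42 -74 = -1227 / 14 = -87.64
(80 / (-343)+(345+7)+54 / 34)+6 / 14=2062912 / 5831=353.78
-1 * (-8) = 8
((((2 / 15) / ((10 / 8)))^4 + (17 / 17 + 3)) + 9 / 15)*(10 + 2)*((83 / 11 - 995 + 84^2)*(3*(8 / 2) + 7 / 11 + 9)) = 9249736261263568 / 1276171875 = 7248033.31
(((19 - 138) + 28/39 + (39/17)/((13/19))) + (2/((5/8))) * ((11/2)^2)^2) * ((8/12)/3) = 18651986/29835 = 625.17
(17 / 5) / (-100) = -17 / 500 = -0.03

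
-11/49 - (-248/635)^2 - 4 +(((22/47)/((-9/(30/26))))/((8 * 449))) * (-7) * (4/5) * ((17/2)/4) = -569378586462131/130089523691400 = -4.38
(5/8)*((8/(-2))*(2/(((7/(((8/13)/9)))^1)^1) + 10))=-25.05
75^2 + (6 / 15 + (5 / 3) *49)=5707.07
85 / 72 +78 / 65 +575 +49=225497 / 360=626.38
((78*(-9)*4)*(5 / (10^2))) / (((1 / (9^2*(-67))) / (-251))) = -956248254 / 5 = -191249650.80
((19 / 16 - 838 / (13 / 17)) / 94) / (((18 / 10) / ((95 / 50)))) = -4326091 / 351936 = -12.29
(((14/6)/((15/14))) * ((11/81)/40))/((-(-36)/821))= 442519/2624400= 0.17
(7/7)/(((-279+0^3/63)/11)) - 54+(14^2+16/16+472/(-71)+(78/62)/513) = 51305065/376371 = 136.32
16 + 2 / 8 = 16.25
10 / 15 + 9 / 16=1.23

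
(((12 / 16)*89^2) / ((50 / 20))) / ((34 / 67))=1592121 / 340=4682.71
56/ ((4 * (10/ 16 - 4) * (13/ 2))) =-224/ 351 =-0.64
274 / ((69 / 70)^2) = 1342600 / 4761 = 282.00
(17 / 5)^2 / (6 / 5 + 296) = 289 / 7430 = 0.04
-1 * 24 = -24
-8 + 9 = 1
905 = 905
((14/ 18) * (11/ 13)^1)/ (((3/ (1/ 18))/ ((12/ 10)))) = 77/ 5265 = 0.01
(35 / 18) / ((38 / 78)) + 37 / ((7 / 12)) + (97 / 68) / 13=23818745 / 352716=67.53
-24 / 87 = -8 / 29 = -0.28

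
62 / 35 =1.77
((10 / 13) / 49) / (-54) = -5 / 17199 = -0.00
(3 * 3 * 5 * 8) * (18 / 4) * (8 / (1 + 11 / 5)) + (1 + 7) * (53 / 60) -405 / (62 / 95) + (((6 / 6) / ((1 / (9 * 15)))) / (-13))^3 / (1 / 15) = -27300735691 / 2043210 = -13361.69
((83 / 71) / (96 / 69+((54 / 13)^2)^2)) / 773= 656903 / 129923428240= 0.00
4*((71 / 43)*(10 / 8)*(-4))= -1420 / 43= -33.02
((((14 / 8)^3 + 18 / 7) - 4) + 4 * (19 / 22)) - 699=-3408277 / 4928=-691.61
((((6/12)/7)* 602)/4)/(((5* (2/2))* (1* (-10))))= -43/200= -0.22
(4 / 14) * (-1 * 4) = -8 / 7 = -1.14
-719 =-719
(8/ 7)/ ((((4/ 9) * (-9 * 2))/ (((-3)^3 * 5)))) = 135/ 7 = 19.29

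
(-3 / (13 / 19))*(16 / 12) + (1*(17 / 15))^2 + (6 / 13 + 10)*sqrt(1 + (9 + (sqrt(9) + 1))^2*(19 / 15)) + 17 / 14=-137077 / 40950 + 136*sqrt(48390) / 195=150.07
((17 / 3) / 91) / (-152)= -17 / 41496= -0.00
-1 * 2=-2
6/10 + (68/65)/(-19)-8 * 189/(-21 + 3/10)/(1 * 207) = 1759651/1959945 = 0.90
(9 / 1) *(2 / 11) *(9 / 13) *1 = 162 / 143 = 1.13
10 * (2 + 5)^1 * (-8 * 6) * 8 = -26880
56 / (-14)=-4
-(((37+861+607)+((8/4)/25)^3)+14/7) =-23546883/15625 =-1507.00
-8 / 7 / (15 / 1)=-0.08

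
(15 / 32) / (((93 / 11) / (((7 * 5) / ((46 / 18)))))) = 17325 / 22816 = 0.76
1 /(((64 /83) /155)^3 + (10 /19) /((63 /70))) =364104026800875 /212926376289124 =1.71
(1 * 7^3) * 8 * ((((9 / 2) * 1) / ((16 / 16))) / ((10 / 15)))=18522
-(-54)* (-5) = -270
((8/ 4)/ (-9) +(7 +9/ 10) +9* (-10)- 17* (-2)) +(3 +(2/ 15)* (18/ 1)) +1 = -3773/ 90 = -41.92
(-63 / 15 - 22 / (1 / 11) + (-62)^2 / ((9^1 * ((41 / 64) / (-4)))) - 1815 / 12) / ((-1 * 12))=22614461 / 88560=255.36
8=8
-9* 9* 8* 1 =-648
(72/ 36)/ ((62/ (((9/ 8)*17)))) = 153/ 248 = 0.62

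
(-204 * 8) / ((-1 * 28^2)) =102 / 49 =2.08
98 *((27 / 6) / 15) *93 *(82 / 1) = 1121022 / 5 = 224204.40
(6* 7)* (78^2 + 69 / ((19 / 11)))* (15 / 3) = 24434550 / 19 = 1286028.95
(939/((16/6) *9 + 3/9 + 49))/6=939/440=2.13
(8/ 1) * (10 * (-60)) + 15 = -4785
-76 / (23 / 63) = -208.17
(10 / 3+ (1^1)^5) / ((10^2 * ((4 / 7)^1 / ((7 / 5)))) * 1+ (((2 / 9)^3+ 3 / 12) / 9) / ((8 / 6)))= 571536 / 5386253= 0.11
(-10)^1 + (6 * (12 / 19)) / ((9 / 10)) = -110 / 19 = -5.79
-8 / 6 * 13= -52 / 3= -17.33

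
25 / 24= 1.04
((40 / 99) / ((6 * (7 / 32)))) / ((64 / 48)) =160 / 693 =0.23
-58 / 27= -2.15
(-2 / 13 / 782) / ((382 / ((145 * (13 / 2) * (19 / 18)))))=-2755 / 5377032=-0.00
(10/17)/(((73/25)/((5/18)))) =625/11169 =0.06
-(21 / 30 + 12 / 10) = -19 / 10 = -1.90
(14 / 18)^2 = 49 / 81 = 0.60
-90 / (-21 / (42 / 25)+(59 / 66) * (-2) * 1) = 5940 / 943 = 6.30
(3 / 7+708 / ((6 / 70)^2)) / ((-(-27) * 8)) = 2023709 / 4536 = 446.14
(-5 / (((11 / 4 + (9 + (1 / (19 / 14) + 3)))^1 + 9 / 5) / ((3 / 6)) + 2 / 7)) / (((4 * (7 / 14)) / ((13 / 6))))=-43225 / 278178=-0.16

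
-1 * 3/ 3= -1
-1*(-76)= 76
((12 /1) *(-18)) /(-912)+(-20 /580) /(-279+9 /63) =254869 /1075552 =0.24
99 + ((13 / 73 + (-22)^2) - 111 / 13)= 545333 / 949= 574.64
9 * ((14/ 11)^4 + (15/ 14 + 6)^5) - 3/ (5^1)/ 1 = 6266456518525383/ 39371405920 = 159162.63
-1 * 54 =-54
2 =2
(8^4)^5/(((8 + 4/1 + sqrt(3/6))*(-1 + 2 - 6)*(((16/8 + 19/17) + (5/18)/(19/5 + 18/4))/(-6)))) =131768551683021147734016/3588935 - 5490356320125881155584*sqrt(2)/3588935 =34551758477887810.25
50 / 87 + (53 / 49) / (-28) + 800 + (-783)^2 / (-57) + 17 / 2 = -22558759255 / 2267916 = -9946.91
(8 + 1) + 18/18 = 10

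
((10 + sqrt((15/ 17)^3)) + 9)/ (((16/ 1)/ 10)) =12.39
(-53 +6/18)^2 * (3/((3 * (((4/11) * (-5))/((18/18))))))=-68651/45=-1525.58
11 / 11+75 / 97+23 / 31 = 7563 / 3007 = 2.52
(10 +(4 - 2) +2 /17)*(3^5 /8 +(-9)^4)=79871.96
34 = 34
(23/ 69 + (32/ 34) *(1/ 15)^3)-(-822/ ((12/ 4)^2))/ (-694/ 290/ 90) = -68378620573/ 19909125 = -3434.54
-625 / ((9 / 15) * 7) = -3125 / 21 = -148.81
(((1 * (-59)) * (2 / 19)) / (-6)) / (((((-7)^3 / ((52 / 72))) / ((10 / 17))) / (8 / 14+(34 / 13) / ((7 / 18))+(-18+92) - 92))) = 287330 / 20939121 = 0.01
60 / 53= 1.13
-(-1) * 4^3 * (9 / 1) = 576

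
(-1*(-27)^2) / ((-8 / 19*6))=4617 / 16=288.56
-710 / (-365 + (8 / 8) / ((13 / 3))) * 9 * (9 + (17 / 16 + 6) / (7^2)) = 297764415 / 1858864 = 160.19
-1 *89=-89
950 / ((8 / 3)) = 1425 / 4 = 356.25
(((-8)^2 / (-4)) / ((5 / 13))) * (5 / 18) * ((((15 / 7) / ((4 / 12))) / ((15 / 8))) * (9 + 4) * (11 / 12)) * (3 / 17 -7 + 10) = -178464 / 119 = -1499.70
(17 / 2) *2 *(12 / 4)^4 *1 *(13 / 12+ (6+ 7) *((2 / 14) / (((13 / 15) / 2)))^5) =2998151946009 / 1920098908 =1561.46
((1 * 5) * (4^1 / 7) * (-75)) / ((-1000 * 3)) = 1 / 14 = 0.07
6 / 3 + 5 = 7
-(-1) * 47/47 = 1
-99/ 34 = -2.91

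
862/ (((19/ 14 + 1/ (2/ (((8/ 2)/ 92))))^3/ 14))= 12590788777/ 2735262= 4603.14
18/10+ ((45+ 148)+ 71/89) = 87041/445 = 195.60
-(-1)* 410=410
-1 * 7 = -7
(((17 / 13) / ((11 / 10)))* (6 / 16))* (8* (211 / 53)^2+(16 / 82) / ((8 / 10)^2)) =7465380255 / 131753336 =56.66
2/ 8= 1/ 4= 0.25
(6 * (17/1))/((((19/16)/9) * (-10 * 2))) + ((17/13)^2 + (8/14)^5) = -9952009871/269836385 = -36.88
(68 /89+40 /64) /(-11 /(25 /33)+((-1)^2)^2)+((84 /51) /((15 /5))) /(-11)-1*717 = -96821356565 /135008016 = -717.15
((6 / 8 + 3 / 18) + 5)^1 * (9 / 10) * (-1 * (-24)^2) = -15336 / 5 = -3067.20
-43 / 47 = -0.91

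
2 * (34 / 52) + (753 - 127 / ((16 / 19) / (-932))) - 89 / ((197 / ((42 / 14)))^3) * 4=56179737024149 / 397559396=141311.56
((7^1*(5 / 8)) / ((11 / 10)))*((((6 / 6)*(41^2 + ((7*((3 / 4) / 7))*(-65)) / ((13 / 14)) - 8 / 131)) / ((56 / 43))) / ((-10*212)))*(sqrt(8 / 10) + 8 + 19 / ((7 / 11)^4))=-27279299101455 / 93886245376 - 18345993*sqrt(5) / 19551488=-292.66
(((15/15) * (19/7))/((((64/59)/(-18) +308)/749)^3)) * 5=853796915728338015/4372006148572096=195.29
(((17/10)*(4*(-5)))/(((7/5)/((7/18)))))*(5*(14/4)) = -2975/18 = -165.28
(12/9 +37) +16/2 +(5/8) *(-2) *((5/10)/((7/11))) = 45.35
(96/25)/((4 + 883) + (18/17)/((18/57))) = 51/11825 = 0.00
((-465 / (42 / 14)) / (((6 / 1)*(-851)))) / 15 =31 / 15318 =0.00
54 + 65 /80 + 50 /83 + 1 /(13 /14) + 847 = 15597883 /17264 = 903.49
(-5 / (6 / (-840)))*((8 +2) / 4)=1750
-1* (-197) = 197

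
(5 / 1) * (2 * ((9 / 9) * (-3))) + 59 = 29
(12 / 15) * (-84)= -336 / 5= -67.20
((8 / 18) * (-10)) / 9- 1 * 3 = -283 / 81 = -3.49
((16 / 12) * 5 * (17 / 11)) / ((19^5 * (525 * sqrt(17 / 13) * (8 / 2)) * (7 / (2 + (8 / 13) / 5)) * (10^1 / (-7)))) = -0.00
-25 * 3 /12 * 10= -125 /2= -62.50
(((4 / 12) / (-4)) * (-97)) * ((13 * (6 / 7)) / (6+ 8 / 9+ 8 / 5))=56745 / 5348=10.61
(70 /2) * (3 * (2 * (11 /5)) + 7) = 707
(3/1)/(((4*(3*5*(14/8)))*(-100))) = -1/3500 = -0.00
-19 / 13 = -1.46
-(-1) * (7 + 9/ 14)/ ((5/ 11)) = 1177/ 70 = 16.81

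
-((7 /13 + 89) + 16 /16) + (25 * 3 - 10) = -332 /13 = -25.54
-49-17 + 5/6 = -391/6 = -65.17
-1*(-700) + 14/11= 7714/11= 701.27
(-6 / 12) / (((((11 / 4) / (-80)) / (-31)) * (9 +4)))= -4960 / 143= -34.69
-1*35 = -35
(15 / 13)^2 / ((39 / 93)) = 6975 / 2197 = 3.17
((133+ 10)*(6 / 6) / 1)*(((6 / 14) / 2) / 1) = 429 / 14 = 30.64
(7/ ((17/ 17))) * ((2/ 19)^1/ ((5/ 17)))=238/ 95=2.51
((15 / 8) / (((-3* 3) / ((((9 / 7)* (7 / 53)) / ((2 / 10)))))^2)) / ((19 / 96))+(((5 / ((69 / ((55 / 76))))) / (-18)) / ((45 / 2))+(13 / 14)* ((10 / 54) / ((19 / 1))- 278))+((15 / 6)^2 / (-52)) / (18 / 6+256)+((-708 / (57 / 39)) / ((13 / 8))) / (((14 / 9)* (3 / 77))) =-83188412929428475 / 16069506839568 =-5176.79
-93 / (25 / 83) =-7719 / 25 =-308.76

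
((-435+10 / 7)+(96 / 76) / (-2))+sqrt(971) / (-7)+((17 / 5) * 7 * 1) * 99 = 1278128 / 665-sqrt(971) / 7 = 1917.55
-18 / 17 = -1.06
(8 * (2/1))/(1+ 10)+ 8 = 104/11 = 9.45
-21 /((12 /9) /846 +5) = -26649 /6347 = -4.20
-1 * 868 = -868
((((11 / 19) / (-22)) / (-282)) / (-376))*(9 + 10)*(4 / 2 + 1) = -0.00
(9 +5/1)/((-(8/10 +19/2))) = -1.36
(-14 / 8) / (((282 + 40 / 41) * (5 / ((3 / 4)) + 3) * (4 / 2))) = -861 / 2691664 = -0.00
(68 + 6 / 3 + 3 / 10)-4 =663 / 10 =66.30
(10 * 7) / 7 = 10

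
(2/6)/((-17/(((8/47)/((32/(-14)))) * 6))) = 7/799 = 0.01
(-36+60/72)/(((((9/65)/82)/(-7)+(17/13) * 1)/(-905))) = 3562265525/146343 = 24341.89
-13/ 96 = -0.14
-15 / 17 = -0.88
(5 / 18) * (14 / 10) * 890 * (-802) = -2498230 / 9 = -277581.11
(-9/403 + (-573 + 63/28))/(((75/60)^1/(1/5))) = -184017/2015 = -91.32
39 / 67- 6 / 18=50 / 201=0.25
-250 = -250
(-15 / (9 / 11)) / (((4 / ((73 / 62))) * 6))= -4015 / 4464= -0.90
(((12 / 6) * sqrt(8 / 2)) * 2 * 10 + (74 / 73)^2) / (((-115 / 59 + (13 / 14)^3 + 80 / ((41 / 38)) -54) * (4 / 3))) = 2149610890392 / 672001176391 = 3.20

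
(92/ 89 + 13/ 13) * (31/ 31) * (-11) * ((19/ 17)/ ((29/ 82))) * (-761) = 2360605258/ 43877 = 53800.52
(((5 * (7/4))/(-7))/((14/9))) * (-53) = 2385/56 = 42.59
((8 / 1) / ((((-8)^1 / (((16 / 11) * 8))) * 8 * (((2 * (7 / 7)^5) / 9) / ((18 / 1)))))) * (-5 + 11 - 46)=51840 / 11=4712.73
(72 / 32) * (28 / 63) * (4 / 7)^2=16 / 49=0.33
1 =1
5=5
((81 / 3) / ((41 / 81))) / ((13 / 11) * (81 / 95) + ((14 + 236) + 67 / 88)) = 18283320 / 86296349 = 0.21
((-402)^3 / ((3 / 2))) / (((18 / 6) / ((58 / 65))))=-837324192 / 65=-12881910.65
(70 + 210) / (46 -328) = -140 / 141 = -0.99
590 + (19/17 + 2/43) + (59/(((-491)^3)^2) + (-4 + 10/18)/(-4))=218297657213585255974661/368730303164469949356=592.03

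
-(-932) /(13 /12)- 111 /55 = 613677 /715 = 858.29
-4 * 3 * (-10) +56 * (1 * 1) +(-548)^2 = 300480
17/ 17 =1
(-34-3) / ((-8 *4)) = 37 / 32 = 1.16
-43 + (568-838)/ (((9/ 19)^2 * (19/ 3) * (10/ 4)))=-119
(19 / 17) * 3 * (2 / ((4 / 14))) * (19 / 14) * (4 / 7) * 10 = 21660 / 119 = 182.02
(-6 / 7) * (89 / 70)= -1.09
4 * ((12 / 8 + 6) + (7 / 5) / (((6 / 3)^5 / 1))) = 1207 / 40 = 30.18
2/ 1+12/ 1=14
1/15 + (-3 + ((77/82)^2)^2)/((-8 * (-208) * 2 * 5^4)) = 1446766443503/21701844480000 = 0.07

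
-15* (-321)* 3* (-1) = -14445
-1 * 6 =-6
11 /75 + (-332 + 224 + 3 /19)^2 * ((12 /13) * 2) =7557173423 /351975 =21470.77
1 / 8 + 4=4.12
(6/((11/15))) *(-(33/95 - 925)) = 1581156/209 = 7565.34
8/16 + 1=3/2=1.50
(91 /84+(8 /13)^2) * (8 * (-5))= -58.48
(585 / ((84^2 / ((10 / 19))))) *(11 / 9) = 3575 / 67032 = 0.05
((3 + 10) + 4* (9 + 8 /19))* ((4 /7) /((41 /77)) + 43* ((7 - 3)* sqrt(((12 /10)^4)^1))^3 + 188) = 5186154444696 /12171875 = 426076.87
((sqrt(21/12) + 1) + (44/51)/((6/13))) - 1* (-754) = 758.19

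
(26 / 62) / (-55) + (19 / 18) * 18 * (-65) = -2105688 / 1705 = -1235.01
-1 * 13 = -13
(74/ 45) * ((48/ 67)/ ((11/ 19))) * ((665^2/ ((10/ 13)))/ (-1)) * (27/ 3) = -7759669008/ 737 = -10528723.21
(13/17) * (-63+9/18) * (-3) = 4875/34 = 143.38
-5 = -5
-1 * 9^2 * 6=-486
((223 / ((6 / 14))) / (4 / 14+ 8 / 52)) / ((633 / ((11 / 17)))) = 1562561 / 1291320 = 1.21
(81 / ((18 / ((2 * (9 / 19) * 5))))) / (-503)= -0.04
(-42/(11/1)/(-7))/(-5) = -6/55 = -0.11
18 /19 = 0.95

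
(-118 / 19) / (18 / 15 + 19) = -590 / 1919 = -0.31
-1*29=-29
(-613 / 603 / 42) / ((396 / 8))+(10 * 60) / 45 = 16714547 / 1253637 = 13.33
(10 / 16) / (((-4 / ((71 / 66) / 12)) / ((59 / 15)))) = -4189 / 76032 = -0.06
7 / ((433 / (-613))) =-4291 / 433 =-9.91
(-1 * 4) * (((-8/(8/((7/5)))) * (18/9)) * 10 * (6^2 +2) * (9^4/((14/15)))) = 29918160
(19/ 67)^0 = 1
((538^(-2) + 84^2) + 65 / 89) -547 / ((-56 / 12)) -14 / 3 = 3878370291311 / 540970836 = 7169.28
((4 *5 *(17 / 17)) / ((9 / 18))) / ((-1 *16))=-5 / 2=-2.50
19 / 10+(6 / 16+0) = 91 / 40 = 2.28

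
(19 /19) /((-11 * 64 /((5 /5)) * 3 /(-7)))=7 /2112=0.00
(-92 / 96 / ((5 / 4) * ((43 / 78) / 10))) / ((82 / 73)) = -21827 / 1763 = -12.38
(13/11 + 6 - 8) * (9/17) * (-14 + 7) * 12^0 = 567/187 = 3.03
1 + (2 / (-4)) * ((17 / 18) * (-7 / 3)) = 2.10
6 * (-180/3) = -360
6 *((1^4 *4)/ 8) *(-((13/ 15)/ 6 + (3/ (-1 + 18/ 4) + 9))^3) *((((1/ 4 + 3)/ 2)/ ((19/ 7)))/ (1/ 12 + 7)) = -253.68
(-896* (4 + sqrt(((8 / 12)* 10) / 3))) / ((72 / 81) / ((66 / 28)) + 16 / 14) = -931392 / 395 - 155232* sqrt(5) / 395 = -3236.71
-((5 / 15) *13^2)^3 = -4826809 / 27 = -178770.70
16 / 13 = 1.23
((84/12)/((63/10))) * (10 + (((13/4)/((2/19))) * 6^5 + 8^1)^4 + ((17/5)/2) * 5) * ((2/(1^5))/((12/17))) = 188294842281340686761155/18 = 10460824571185593708953.06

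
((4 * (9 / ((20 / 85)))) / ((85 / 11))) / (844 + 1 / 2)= 66 / 2815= 0.02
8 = 8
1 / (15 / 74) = 74 / 15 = 4.93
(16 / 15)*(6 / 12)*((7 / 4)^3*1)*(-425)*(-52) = 379015 / 6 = 63169.17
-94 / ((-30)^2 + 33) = -94 / 933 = -0.10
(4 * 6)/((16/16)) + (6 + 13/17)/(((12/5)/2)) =3023/102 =29.64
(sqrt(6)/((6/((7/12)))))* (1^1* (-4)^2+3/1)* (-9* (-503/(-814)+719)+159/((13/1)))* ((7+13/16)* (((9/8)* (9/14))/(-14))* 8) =208881223875* sqrt(6)/5417984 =94435.94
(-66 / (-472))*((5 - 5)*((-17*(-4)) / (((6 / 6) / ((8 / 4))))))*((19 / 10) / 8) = 0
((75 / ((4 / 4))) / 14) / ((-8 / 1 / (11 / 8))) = -825 / 896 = -0.92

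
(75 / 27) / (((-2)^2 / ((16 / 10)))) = 10 / 9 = 1.11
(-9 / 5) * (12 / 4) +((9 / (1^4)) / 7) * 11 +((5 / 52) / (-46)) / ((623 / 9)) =65143503 / 7451080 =8.74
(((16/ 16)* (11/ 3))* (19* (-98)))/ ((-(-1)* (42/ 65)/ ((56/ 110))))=-48412/ 9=-5379.11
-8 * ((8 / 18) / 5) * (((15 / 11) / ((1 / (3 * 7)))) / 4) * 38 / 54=-3.58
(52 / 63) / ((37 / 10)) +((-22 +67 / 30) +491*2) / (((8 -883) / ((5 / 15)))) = -418079 / 2913750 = -0.14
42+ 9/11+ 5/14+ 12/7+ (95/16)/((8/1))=449747/9856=45.63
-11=-11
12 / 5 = 2.40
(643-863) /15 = -44 /3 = -14.67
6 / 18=1 / 3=0.33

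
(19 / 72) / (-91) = -19 / 6552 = -0.00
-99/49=-2.02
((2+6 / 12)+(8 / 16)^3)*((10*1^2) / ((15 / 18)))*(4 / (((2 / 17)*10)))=1071 / 10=107.10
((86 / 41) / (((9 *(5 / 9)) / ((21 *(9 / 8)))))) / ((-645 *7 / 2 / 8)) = -36 / 1025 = -0.04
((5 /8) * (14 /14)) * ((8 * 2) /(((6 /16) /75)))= 2000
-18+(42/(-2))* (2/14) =-21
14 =14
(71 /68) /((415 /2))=71 /14110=0.01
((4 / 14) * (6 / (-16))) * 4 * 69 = -207 / 7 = -29.57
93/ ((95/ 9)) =837/ 95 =8.81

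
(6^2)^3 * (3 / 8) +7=17503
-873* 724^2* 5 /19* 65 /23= -148721835600 /437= -340324566.59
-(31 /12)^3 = -29791 /1728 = -17.24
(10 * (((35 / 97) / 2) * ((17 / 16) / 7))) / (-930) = -85 / 288672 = -0.00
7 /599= 0.01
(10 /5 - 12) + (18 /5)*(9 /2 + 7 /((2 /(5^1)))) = 346 /5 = 69.20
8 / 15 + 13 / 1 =203 / 15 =13.53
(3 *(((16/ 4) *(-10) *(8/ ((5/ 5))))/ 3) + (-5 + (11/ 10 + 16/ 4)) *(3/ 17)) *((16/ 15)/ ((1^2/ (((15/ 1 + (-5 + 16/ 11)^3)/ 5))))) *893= 5097814419824/ 2828375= 1802382.79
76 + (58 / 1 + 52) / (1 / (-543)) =-59654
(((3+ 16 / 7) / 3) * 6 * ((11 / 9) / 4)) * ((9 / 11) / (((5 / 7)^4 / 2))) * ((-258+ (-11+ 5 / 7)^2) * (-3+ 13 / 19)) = 84991368 / 11875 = 7157.17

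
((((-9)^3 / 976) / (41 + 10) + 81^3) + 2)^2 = 282431646682.38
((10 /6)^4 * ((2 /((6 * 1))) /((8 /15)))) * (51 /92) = 53125 /19872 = 2.67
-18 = -18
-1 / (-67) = 1 / 67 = 0.01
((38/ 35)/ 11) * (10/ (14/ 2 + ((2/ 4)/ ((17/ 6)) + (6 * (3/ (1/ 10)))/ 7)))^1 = 34/ 1133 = 0.03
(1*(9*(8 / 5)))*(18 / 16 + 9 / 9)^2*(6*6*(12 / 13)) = 140454 / 65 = 2160.83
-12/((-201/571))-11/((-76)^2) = 13191647/386992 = 34.09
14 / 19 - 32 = -594 / 19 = -31.26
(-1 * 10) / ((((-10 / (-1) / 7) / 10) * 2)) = -35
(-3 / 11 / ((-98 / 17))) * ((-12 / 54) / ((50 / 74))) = -629 / 40425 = -0.02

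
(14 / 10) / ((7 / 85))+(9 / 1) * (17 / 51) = 20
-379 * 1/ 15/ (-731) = 379/ 10965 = 0.03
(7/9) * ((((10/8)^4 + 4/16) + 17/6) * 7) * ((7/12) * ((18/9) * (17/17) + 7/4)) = 7276745/110592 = 65.80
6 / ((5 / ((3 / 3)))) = 6 / 5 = 1.20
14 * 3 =42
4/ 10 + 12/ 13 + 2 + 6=606/ 65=9.32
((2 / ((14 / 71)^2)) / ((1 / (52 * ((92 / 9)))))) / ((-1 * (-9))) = 12058072 / 3969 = 3038.06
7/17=0.41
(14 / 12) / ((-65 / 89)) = -623 / 390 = -1.60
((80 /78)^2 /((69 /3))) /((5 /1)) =320 /34983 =0.01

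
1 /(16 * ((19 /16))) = 1 /19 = 0.05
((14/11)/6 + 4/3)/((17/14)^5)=537824/918731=0.59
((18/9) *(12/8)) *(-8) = -24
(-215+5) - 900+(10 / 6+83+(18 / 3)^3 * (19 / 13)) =-27676 / 39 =-709.64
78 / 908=39 / 454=0.09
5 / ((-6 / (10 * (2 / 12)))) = -25 / 18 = -1.39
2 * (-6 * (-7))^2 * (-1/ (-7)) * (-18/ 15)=-3024/ 5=-604.80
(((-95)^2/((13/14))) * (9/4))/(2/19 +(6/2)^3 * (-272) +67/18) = -97226325/32634407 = -2.98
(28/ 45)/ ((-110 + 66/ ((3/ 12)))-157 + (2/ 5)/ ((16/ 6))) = -112/ 513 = -0.22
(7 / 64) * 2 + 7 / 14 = 23 / 32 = 0.72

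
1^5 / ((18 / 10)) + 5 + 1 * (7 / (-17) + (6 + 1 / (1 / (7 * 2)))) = 3847 / 153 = 25.14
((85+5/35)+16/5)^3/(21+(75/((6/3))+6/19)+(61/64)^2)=2300551737638912/199282099625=11544.20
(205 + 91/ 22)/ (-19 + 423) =0.52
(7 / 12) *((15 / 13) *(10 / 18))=175 / 468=0.37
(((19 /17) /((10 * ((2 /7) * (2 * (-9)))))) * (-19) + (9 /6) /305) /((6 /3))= 155983 /746640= 0.21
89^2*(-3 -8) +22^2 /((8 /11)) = -172931 /2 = -86465.50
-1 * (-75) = 75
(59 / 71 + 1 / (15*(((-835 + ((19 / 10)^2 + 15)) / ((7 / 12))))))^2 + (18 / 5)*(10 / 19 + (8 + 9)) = 16490755920946166474 / 258535791130118895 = 63.79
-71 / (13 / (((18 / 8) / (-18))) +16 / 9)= 639 / 920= 0.69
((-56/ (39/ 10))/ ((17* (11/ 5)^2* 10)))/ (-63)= 200/ 722007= 0.00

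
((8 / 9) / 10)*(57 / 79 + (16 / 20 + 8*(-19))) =-13.38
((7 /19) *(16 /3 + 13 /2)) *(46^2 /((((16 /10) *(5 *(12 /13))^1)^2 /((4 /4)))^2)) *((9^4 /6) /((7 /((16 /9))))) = 1072722599 /1245184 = 861.50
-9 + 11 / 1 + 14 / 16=23 / 8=2.88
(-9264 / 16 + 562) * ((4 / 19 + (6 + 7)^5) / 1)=-119927707 / 19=-6311984.58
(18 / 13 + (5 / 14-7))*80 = -38280 / 91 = -420.66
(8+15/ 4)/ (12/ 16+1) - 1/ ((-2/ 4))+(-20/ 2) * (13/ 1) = -849/ 7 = -121.29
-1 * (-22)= 22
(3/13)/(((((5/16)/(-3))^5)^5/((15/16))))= -779704435510135778262049.80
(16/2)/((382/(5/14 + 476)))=13338/1337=9.98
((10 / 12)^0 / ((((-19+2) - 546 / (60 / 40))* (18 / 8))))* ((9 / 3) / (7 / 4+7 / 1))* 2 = -32 / 40005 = -0.00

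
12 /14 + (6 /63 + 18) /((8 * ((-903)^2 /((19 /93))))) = 2729991137 /3184987554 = 0.86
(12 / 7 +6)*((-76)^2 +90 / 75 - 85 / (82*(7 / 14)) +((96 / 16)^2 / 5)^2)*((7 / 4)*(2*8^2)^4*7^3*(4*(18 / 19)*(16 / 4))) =2138093366477391396864 / 19475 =109786565672780046.05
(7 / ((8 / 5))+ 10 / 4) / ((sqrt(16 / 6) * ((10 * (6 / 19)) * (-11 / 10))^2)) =1805 * sqrt(6) / 12672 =0.35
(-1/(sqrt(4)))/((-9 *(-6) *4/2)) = -1/216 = -0.00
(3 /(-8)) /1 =-3 /8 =-0.38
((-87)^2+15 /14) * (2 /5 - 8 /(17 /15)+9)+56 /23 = 485141677 /27370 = 17725.31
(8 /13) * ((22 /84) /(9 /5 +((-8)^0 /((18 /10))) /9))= 0.09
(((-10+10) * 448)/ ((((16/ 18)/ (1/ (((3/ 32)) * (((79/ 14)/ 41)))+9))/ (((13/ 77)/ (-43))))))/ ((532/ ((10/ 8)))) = 0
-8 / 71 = -0.11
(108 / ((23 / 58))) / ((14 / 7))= 3132 / 23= 136.17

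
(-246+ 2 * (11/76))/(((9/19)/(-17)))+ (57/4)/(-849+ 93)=987645/112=8818.26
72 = 72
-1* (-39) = 39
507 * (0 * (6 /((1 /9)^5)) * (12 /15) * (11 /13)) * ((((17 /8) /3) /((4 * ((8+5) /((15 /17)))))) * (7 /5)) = 0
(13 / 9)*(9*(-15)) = -195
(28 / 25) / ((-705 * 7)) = -4 / 17625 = -0.00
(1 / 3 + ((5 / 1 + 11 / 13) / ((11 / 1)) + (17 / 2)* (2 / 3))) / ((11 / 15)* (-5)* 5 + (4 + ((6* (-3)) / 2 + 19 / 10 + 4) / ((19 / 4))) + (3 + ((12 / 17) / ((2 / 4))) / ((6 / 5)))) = -0.60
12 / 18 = 2 / 3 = 0.67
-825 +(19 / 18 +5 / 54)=-22244 / 27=-823.85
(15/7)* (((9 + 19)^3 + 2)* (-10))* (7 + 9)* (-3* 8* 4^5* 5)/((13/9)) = 58270482432000/91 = 640334971780.22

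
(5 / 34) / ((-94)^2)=5 / 300424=0.00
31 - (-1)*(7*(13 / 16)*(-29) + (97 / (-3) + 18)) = -7117 / 48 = -148.27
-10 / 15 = -0.67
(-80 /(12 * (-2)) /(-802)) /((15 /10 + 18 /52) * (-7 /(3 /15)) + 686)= -0.00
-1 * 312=-312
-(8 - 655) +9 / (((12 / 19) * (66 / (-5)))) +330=85881 / 88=975.92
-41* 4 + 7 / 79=-12949 / 79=-163.91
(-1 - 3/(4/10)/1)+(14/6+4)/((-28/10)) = -226/21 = -10.76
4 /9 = 0.44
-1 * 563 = -563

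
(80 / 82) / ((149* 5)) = 8 / 6109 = 0.00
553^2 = 305809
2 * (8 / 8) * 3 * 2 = 12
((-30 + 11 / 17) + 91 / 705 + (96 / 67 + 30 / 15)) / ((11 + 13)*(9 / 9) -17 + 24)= -20710066 / 24892845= -0.83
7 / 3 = 2.33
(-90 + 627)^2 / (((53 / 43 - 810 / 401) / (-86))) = 427621813362 / 13577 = 31496045.77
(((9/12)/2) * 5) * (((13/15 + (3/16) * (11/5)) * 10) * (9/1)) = 13815/64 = 215.86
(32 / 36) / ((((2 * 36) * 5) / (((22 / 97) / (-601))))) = -22 / 23610285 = -0.00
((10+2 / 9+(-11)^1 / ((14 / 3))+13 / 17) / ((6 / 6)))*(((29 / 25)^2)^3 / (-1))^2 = 1308053253510619044577 / 25534629821777343750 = 51.23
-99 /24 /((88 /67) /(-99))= 19899 /64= 310.92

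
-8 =-8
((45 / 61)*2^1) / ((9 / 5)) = 50 / 61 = 0.82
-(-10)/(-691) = -10/691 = -0.01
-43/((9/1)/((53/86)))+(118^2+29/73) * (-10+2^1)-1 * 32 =-146419181/1314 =-111430.12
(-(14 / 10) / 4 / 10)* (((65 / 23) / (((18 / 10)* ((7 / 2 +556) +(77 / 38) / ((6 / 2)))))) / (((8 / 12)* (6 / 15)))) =-1729 / 4700096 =-0.00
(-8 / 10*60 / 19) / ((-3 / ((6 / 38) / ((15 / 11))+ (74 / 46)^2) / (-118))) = -256530112 / 954845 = -268.66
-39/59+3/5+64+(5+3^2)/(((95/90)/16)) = 1547818/5605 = 276.15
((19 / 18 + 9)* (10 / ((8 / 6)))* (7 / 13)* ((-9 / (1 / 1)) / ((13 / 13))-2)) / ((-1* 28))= 9955 / 624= 15.95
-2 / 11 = -0.18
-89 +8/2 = -85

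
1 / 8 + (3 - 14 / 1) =-87 / 8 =-10.88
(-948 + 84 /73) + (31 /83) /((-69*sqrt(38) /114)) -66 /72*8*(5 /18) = -1870255 /1971 -31*sqrt(38) /1909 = -948.99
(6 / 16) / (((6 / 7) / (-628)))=-1099 / 4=-274.75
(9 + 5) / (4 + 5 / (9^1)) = 126 / 41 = 3.07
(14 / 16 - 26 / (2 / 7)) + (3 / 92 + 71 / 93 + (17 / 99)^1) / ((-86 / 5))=-547443749 / 6070482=-90.18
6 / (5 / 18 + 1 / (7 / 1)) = 756 / 53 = 14.26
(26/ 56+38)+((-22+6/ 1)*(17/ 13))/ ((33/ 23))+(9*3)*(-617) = -199821043/ 12012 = -16635.12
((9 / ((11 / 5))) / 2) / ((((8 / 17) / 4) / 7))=5355 / 44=121.70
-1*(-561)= 561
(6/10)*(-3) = -9/5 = -1.80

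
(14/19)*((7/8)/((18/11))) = 539/1368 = 0.39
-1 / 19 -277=-277.05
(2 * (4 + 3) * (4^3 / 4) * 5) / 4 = 280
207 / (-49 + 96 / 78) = -13 / 3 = -4.33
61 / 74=0.82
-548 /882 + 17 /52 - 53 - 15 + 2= -1520263 /22932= -66.29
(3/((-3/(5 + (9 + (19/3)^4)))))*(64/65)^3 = -6892027904/4448925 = -1549.14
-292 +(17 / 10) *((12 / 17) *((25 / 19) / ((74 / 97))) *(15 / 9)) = -202851 / 703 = -288.55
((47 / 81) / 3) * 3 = 47 / 81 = 0.58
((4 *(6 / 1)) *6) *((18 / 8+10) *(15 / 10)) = 2646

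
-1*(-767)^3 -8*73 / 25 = 11280440991 / 25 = 451217639.64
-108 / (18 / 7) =-42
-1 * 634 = -634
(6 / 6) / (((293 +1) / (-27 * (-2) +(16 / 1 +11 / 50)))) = 3511 / 14700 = 0.24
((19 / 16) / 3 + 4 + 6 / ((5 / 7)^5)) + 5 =6249791 / 150000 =41.67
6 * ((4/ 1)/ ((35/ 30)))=144/ 7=20.57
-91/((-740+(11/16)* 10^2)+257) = 364/1657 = 0.22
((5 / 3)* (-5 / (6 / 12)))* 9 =-150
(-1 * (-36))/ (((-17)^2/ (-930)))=-33480/ 289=-115.85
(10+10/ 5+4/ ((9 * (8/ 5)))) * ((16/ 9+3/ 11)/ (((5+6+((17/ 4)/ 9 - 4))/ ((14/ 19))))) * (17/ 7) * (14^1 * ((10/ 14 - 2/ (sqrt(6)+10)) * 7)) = 298967032 * sqrt(6)/ 23781483+213547880/ 720651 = 327.12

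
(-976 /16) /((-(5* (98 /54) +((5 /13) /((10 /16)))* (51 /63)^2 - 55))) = -1049139 /782944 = -1.34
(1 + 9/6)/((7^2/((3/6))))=5/196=0.03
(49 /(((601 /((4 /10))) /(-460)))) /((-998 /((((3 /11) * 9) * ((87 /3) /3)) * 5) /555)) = 3265031700 /3298889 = 989.74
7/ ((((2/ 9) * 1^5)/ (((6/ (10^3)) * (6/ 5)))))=567/ 2500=0.23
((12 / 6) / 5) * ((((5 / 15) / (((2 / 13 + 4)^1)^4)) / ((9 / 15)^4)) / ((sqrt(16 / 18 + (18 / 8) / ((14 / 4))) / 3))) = 3570125 * sqrt(2702) / 22154712408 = 0.01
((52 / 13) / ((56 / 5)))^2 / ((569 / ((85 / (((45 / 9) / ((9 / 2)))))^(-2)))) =0.00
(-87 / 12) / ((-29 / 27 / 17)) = 459 / 4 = 114.75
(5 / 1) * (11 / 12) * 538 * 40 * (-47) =-13907300 / 3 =-4635766.67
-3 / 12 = -1 / 4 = -0.25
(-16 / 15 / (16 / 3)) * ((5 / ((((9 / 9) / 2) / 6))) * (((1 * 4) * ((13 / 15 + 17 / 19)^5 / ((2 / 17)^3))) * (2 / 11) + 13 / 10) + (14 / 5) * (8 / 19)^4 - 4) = -626608312118447114 / 6894388153125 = -90886.72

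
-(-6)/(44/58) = 87/11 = 7.91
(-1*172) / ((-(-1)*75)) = -172 / 75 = -2.29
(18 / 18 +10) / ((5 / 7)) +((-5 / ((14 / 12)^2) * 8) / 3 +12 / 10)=1667 / 245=6.80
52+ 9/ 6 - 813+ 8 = -1503/ 2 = -751.50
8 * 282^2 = 636192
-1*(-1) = 1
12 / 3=4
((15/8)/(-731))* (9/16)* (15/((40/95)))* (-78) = 4.01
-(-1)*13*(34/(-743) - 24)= -312.59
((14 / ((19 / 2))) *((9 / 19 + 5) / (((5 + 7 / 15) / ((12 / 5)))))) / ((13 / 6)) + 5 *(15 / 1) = 1134267 / 14801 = 76.63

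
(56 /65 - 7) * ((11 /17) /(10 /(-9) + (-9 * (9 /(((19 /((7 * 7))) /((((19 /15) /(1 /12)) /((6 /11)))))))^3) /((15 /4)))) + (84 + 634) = 579642900370709621 /807302089645922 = 718.00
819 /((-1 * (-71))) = 819 /71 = 11.54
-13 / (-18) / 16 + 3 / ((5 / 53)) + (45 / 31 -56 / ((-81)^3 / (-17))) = 87763763063 / 2635947360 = 33.29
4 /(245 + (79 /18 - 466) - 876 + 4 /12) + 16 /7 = 314072 /137627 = 2.28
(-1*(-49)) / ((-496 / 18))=-441 / 248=-1.78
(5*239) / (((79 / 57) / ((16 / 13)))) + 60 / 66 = 1062.10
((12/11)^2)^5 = 61917364224/25937424601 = 2.39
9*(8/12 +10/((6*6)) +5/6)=16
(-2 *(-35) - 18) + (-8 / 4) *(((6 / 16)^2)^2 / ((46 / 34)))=2448031 / 47104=51.97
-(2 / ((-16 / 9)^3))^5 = 205891132094649 / 36028797018963968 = 0.01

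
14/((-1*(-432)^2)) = -7/93312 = -0.00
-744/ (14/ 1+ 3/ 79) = -58776/ 1109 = -53.00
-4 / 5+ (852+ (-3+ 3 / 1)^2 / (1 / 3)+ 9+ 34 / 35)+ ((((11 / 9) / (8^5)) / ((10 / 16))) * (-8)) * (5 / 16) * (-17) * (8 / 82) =861.17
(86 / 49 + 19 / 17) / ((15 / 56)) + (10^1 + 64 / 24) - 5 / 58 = 804269 / 34510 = 23.31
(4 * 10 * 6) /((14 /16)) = 1920 /7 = 274.29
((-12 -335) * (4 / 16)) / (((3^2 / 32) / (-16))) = 44416 / 9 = 4935.11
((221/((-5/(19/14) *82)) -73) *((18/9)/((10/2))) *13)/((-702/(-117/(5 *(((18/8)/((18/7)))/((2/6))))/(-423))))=3667898/318677625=0.01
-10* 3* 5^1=-150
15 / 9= 5 / 3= 1.67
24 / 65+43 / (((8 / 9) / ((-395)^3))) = -1550299505433 / 520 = -2981345202.76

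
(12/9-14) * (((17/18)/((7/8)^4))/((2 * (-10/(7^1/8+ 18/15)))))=3431552/1620675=2.12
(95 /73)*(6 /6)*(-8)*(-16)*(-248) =-3015680 /73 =-41310.68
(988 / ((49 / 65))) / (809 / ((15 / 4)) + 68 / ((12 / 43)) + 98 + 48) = 321100 / 148323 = 2.16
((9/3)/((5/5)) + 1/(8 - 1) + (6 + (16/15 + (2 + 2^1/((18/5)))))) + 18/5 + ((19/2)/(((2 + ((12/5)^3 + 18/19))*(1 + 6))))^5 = 7942577516639934975230251562269/485336835557337034082680307712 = 16.37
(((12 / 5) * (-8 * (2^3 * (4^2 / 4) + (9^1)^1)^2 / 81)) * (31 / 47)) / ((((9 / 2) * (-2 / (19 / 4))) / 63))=55446104 / 6345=8738.55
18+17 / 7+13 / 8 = 1235 / 56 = 22.05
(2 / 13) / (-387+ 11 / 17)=-17 / 42692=-0.00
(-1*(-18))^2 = 324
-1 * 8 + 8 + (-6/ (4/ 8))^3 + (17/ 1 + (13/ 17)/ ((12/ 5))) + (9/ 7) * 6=-1702.97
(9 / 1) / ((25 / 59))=531 / 25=21.24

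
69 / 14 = 4.93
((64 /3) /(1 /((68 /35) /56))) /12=136 /2205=0.06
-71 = -71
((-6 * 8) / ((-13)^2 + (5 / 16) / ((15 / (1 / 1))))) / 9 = -256 / 8113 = -0.03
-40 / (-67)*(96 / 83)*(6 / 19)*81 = 1866240 / 105659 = 17.66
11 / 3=3.67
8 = 8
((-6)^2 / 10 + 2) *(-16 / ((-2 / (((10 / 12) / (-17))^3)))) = -700 / 132651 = -0.01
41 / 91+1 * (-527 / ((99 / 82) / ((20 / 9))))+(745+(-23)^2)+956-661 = 48603140 / 81081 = 599.44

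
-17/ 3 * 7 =-119/ 3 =-39.67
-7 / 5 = -1.40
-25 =-25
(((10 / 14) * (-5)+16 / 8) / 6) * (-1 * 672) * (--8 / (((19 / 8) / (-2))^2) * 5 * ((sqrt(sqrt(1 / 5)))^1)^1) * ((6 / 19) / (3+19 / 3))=1622016 * 5^(3 / 4) / 48013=112.96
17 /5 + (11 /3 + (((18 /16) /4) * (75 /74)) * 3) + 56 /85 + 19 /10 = 6328631 /603840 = 10.48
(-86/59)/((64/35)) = -1505/1888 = -0.80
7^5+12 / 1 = 16819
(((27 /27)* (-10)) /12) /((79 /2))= -5 /237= -0.02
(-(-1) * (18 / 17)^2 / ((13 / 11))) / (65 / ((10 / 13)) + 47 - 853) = -2376 / 1807117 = -0.00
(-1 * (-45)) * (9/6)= 135/2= 67.50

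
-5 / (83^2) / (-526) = 5 / 3623614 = 0.00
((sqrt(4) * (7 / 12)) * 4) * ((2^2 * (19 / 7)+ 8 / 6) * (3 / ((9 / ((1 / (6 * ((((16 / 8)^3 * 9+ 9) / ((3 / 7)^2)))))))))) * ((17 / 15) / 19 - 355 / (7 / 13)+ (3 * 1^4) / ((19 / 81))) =-330148096 / 71263395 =-4.63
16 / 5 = 3.20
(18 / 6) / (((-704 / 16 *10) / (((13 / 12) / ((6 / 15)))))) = -13 / 704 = -0.02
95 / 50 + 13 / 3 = 187 / 30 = 6.23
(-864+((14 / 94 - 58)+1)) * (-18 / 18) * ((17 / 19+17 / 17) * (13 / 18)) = 1125280 / 893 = 1260.11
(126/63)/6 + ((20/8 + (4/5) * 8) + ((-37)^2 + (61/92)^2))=175036319/126960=1378.67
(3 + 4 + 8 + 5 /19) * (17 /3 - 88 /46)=75110 /1311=57.29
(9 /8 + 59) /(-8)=-481 /64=-7.52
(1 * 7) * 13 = 91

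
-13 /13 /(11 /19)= -19 /11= -1.73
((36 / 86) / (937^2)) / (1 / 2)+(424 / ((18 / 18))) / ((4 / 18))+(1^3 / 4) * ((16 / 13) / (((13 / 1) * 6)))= 36520344462038 / 19140602169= 1908.00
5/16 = 0.31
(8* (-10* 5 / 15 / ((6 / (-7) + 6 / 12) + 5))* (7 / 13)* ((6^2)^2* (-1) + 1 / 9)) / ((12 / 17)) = 77722232 / 13689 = 5677.71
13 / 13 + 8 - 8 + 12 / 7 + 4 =47 / 7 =6.71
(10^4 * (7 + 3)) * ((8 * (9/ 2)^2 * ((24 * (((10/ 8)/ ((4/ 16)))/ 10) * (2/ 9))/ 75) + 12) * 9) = 15984000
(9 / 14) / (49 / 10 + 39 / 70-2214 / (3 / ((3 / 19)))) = -855 / 147722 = -0.01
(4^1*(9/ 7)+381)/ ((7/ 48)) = 129744/ 49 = 2647.84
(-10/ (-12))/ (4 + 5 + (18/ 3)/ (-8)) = 10/ 99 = 0.10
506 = 506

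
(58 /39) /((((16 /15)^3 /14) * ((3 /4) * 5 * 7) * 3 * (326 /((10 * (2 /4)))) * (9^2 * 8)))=3625 /703033344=0.00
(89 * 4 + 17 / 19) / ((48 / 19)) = 6781 / 48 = 141.27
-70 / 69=-1.01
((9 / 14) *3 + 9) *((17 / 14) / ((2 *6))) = 867 / 784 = 1.11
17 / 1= 17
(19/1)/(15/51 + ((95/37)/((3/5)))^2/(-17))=-3979683/164020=-24.26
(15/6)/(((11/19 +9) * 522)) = 95/190008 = 0.00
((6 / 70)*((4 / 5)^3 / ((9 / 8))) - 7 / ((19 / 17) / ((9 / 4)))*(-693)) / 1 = 9765.87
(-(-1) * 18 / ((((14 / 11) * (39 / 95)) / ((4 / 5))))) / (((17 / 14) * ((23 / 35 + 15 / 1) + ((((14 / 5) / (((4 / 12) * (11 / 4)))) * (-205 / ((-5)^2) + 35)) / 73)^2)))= 1.34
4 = 4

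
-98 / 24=-49 / 12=-4.08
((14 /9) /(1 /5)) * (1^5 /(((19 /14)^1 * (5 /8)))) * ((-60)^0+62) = 10976 /19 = 577.68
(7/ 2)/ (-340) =-0.01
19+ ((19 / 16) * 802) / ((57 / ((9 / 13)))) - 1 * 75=-4621 / 104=-44.43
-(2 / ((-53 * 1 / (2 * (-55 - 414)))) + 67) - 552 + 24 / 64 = -277305 / 424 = -654.02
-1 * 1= -1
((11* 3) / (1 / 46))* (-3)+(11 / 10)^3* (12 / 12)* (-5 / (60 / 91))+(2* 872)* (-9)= -243121121 / 12000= -20260.09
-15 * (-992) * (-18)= -267840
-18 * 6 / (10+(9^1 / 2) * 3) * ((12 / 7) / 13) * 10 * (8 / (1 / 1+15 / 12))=-92160 / 4277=-21.55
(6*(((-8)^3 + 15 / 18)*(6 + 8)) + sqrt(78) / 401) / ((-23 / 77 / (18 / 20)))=14878017 / 115-693*sqrt(78) / 92230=129373.99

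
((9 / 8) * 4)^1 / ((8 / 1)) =9 / 16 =0.56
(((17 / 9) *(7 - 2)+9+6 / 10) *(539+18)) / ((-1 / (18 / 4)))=-477349 / 10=-47734.90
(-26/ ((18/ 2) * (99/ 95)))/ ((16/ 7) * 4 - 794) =8645/ 2447577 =0.00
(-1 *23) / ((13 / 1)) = -23 / 13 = -1.77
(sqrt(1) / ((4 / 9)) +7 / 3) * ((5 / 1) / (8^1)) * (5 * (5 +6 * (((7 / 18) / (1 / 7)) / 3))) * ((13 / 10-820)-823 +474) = -150925225 / 864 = -174681.97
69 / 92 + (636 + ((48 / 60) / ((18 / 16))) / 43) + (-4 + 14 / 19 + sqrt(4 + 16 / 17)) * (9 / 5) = 18 * sqrt(357) / 85 + 92779103 / 147060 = 634.89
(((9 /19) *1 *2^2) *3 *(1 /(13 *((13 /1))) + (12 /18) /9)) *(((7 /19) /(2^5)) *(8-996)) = -2555 /494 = -5.17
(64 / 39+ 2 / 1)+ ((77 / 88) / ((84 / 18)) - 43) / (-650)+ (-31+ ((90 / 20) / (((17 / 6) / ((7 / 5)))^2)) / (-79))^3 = -6921893316243497287991431 / 232064876202724500000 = -29827.41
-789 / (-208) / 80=789 / 16640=0.05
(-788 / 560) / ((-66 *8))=0.00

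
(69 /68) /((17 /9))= 621 /1156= 0.54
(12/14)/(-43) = -6/301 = -0.02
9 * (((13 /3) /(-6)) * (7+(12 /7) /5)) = -3341 /70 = -47.73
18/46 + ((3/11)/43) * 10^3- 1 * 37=-329266/10879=-30.27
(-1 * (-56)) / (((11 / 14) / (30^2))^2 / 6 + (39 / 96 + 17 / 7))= 53343360000 / 2700337621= 19.75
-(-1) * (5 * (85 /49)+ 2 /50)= 10674 /1225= 8.71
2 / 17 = 0.12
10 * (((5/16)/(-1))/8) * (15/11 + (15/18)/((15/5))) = -8125/12672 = -0.64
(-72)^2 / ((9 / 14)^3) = 175616 / 9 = 19512.89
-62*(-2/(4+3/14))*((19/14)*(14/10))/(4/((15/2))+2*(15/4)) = 98952/14219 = 6.96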